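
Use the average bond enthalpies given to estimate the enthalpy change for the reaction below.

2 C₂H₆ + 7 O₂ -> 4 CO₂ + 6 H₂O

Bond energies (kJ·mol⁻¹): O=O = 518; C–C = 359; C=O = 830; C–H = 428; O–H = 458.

Bonds broken (reactants):
  C–C: 2 × 359 = 718
  C–H: 12 × 428 = 5136
  O=O: 7 × 518 = 3626
  Σ(broken) = 9480 kJ
Bonds formed (products):
  C=O: 8 × 830 = 6640
  O–H: 12 × 458 = 5496
  Σ(formed) = 12136 kJ
ΔH = Σ(broken) − Σ(formed) = 9480 − 12136 = −2656 kJ

ΔH ≈ −2656 kJ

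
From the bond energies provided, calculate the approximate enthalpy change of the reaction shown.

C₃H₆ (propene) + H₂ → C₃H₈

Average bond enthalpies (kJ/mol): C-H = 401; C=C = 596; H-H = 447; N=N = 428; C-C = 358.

ΔH ≈ −117 kJ

Bonds broken (reactants):
  C-C: 1 × 358 = 358
  C-H: 6 × 401 = 2406
  C=C: 1 × 596 = 596
  H-H: 1 × 447 = 447
  Σ(broken) = 3807 kJ
Bonds formed (products):
  C-C: 2 × 358 = 716
  C-H: 8 × 401 = 3208
  Σ(formed) = 3924 kJ
ΔH = Σ(broken) − Σ(formed) = 3807 − 3924 = −117 kJ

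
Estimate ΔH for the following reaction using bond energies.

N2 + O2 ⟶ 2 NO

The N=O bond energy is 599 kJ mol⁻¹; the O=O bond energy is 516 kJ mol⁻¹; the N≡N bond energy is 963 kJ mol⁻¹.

ΔH ≈ +281 kJ

Bonds broken (reactants):
  N≡N: 1 × 963 = 963
  O=O: 1 × 516 = 516
  Σ(broken) = 1479 kJ
Bonds formed (products):
  N=O: 2 × 599 = 1198
  Σ(formed) = 1198 kJ
ΔH = Σ(broken) − Σ(formed) = 1479 − 1198 = +281 kJ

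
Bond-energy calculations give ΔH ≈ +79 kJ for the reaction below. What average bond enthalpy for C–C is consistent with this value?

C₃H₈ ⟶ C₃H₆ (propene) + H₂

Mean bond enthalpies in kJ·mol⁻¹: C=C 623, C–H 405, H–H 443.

Let D be the C–C bond energy.
Σ(broken) = 2×D + 8×405 = 3240 + 2D
Σ(formed) = 1×D + 6×405 + 1×623 + 1×443 = 3496 + D
ΔH = Σ(broken) − Σ(formed) = (3240 + 2D) − (3496 + D) = −256 + D
Setting this equal to +79 kJ gives D = 335 kJ/mol.

D(C–C) ≈ 335 kJ/mol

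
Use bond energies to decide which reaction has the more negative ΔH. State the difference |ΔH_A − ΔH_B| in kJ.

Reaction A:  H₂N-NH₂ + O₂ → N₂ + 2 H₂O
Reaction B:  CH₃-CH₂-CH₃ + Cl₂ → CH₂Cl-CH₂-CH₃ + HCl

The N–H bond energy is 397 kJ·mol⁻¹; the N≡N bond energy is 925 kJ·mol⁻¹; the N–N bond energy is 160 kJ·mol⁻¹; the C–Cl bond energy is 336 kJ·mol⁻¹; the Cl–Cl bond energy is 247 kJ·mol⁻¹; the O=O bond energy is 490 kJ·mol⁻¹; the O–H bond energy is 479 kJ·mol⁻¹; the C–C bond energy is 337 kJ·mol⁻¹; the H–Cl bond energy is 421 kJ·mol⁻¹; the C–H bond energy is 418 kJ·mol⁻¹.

Reaction A, by 511 kJ

Reaction A:
  Bonds broken (reactants):
    N–H: 4 × 397 = 1588
    N–N: 1 × 160 = 160
    O=O: 1 × 490 = 490
    Σ(broken) = 2238 kJ
  Bonds formed (products):
    N≡N: 1 × 925 = 925
    O–H: 4 × 479 = 1916
    Σ(formed) = 2841 kJ
  ΔH_A = 2238 − 2841 = −603 kJ
Reaction B:
  Bonds broken (reactants):
    C–C: 2 × 337 = 674
    C–H: 8 × 418 = 3344
    Cl–Cl: 1 × 247 = 247
    Σ(broken) = 4265 kJ
  Bonds formed (products):
    C–C: 2 × 337 = 674
    C–Cl: 1 × 336 = 336
    C–H: 7 × 418 = 2926
    H–Cl: 1 × 421 = 421
    Σ(formed) = 4357 kJ
  ΔH_B = 4265 − 4357 = −92 kJ
ΔH_A − ΔH_B = −511 kJ, so reaction A has the more negative ΔH; |ΔH_A − ΔH_B| = 511 kJ.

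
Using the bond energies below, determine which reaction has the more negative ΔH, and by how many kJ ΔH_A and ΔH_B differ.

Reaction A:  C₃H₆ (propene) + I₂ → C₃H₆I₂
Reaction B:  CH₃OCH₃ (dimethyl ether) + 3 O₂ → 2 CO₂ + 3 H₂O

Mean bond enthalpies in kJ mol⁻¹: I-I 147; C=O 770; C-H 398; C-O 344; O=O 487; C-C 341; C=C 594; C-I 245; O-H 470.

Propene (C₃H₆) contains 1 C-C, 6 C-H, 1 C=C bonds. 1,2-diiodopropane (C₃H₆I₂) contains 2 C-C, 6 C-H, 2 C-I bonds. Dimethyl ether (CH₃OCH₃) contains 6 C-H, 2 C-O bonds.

Reaction A:
  Bonds broken (reactants):
    C-C: 1 × 341 = 341
    C-H: 6 × 398 = 2388
    C=C: 1 × 594 = 594
    I-I: 1 × 147 = 147
    Σ(broken) = 3470 kJ
  Bonds formed (products):
    C-C: 2 × 341 = 682
    C-H: 6 × 398 = 2388
    C-I: 2 × 245 = 490
    Σ(formed) = 3560 kJ
  ΔH_A = 3470 − 3560 = −90 kJ
Reaction B:
  Bonds broken (reactants):
    C-H: 6 × 398 = 2388
    C-O: 2 × 344 = 688
    O=O: 3 × 487 = 1461
    Σ(broken) = 4537 kJ
  Bonds formed (products):
    C=O: 4 × 770 = 3080
    O-H: 6 × 470 = 2820
    Σ(formed) = 5900 kJ
  ΔH_B = 4537 − 5900 = −1363 kJ
ΔH_A − ΔH_B = +1273 kJ, so reaction B has the more negative ΔH; |ΔH_A − ΔH_B| = 1273 kJ.

Reaction B, by 1273 kJ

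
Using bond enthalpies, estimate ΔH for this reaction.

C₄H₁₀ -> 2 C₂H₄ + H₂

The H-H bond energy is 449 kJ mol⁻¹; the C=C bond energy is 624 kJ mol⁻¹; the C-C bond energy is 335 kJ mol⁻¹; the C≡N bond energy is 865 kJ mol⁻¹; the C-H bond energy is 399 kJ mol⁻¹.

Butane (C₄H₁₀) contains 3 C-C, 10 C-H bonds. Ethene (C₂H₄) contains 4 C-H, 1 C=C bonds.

Bonds broken (reactants):
  C-C: 3 × 335 = 1005
  C-H: 10 × 399 = 3990
  Σ(broken) = 4995 kJ
Bonds formed (products):
  C-H: 8 × 399 = 3192
  C=C: 2 × 624 = 1248
  H-H: 1 × 449 = 449
  Σ(formed) = 4889 kJ
ΔH = Σ(broken) − Σ(formed) = 4995 − 4889 = +106 kJ

ΔH ≈ +106 kJ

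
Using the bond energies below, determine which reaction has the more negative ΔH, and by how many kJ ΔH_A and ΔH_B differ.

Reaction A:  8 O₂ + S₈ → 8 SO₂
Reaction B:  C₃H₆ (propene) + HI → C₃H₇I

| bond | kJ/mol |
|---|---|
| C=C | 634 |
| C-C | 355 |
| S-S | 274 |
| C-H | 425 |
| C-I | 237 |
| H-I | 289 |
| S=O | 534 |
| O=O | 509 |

Reaction A:
  Bonds broken (reactants):
    O=O: 8 × 509 = 4072
    S-S: 8 × 274 = 2192
    Σ(broken) = 6264 kJ
  Bonds formed (products):
    S=O: 16 × 534 = 8544
    Σ(formed) = 8544 kJ
  ΔH_A = 6264 − 8544 = −2280 kJ
Reaction B:
  Bonds broken (reactants):
    C-C: 1 × 355 = 355
    C-H: 6 × 425 = 2550
    C=C: 1 × 634 = 634
    H-I: 1 × 289 = 289
    Σ(broken) = 3828 kJ
  Bonds formed (products):
    C-C: 2 × 355 = 710
    C-H: 7 × 425 = 2975
    C-I: 1 × 237 = 237
    Σ(formed) = 3922 kJ
  ΔH_B = 3828 − 3922 = −94 kJ
ΔH_A − ΔH_B = −2186 kJ, so reaction A has the more negative ΔH; |ΔH_A − ΔH_B| = 2186 kJ.

Reaction A, by 2186 kJ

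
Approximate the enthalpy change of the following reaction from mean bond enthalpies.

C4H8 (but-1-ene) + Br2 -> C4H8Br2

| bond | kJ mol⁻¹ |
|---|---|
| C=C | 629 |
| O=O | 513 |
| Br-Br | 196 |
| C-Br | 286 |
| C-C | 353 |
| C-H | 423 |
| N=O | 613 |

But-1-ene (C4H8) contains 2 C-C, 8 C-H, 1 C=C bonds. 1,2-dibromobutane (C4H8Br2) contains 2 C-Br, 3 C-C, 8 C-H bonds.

Bonds broken (reactants):
  Br-Br: 1 × 196 = 196
  C-C: 2 × 353 = 706
  C-H: 8 × 423 = 3384
  C=C: 1 × 629 = 629
  Σ(broken) = 4915 kJ
Bonds formed (products):
  C-Br: 2 × 286 = 572
  C-C: 3 × 353 = 1059
  C-H: 8 × 423 = 3384
  Σ(formed) = 5015 kJ
ΔH = Σ(broken) − Σ(formed) = 4915 − 5015 = −100 kJ

ΔH ≈ −100 kJ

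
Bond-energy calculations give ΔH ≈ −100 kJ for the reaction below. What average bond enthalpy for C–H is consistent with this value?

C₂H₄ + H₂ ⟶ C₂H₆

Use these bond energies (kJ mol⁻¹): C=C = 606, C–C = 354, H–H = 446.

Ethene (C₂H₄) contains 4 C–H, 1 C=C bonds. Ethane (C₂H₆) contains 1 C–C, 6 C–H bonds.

Let D be the C–H bond energy.
Σ(broken) = 4×D + 1×606 + 1×446 = 1052 + 4D
Σ(formed) = 1×354 + 6×D = 354 + 6D
ΔH = Σ(broken) − Σ(formed) = (1052 + 4D) − (354 + 6D) = +698 − 2D
Setting this equal to −100 kJ gives 2D = 798, so D = 399 kJ/mol.

D(C–H) ≈ 399 kJ/mol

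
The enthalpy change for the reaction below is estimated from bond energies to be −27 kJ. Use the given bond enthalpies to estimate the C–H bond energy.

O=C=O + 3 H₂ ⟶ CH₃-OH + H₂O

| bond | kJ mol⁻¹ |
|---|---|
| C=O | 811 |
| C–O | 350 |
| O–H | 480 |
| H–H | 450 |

D(C–H) ≈ 403 kJ/mol

Let D be the C–H bond energy.
Σ(broken) = 2×811 + 3×450 = 2972
Σ(formed) = 3×D + 1×350 + 3×480 = 1790 + 3D
ΔH = Σ(broken) − Σ(formed) = (2972) − (1790 + 3D) = +1182 − 3D
Setting this equal to −27 kJ gives 3D = 1209, so D = 403 kJ/mol.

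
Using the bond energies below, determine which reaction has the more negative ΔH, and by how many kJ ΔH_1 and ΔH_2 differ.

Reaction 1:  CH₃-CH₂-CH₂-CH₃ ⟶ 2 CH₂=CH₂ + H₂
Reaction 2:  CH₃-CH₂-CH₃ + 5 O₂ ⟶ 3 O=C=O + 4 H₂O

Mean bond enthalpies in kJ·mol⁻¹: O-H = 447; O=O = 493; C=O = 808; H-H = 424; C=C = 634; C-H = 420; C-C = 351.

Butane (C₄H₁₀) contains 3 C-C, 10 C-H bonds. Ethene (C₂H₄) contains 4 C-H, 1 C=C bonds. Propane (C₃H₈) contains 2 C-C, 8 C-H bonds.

Reaction 1:
  Bonds broken (reactants):
    C-C: 3 × 351 = 1053
    C-H: 10 × 420 = 4200
    Σ(broken) = 5253 kJ
  Bonds formed (products):
    C-H: 8 × 420 = 3360
    C=C: 2 × 634 = 1268
    H-H: 1 × 424 = 424
    Σ(formed) = 5052 kJ
  ΔH_1 = 5253 − 5052 = +201 kJ
Reaction 2:
  Bonds broken (reactants):
    C-C: 2 × 351 = 702
    C-H: 8 × 420 = 3360
    O=O: 5 × 493 = 2465
    Σ(broken) = 6527 kJ
  Bonds formed (products):
    C=O: 6 × 808 = 4848
    O-H: 8 × 447 = 3576
    Σ(formed) = 8424 kJ
  ΔH_2 = 6527 − 8424 = −1897 kJ
ΔH_1 − ΔH_2 = +2098 kJ, so reaction 2 has the more negative ΔH; |ΔH_1 − ΔH_2| = 2098 kJ.

Reaction 2, by 2098 kJ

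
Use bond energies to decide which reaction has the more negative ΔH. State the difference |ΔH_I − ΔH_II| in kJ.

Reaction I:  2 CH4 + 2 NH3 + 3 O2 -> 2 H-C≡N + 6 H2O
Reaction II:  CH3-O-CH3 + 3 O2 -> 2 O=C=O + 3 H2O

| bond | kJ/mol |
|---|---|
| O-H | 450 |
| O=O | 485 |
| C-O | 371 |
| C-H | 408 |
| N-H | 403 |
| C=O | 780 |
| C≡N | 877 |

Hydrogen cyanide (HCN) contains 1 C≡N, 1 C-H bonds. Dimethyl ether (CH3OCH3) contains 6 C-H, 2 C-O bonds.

Reaction II, by 342 kJ

Reaction I:
  Bonds broken (reactants):
    C-H: 8 × 408 = 3264
    N-H: 6 × 403 = 2418
    O=O: 3 × 485 = 1455
    Σ(broken) = 7137 kJ
  Bonds formed (products):
    C≡N: 2 × 877 = 1754
    C-H: 2 × 408 = 816
    O-H: 12 × 450 = 5400
    Σ(formed) = 7970 kJ
  ΔH_I = 7137 − 7970 = −833 kJ
Reaction II:
  Bonds broken (reactants):
    C-H: 6 × 408 = 2448
    C-O: 2 × 371 = 742
    O=O: 3 × 485 = 1455
    Σ(broken) = 4645 kJ
  Bonds formed (products):
    C=O: 4 × 780 = 3120
    O-H: 6 × 450 = 2700
    Σ(formed) = 5820 kJ
  ΔH_II = 4645 − 5820 = −1175 kJ
ΔH_I − ΔH_II = +342 kJ, so reaction II has the more negative ΔH; |ΔH_I − ΔH_II| = 342 kJ.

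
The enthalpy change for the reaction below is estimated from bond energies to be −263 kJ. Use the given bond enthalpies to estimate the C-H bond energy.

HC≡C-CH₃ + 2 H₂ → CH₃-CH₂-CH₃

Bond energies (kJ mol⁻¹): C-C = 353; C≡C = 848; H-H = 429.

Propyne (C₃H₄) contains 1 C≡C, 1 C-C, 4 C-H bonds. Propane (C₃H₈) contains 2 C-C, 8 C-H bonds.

D(C-H) ≈ 404 kJ/mol

Let D be the C-H bond energy.
Σ(broken) = 1×848 + 1×353 + 4×D + 2×429 = 2059 + 4D
Σ(formed) = 2×353 + 8×D = 706 + 8D
ΔH = Σ(broken) − Σ(formed) = (2059 + 4D) − (706 + 8D) = +1353 − 4D
Setting this equal to −263 kJ gives 4D = 1616, so D = 404 kJ/mol.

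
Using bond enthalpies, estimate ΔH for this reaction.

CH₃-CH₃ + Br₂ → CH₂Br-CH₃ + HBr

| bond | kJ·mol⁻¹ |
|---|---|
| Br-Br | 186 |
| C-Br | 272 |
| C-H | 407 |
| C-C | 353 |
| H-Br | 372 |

Bonds broken (reactants):
  Br-Br: 1 × 186 = 186
  C-C: 1 × 353 = 353
  C-H: 6 × 407 = 2442
  Σ(broken) = 2981 kJ
Bonds formed (products):
  C-Br: 1 × 272 = 272
  C-C: 1 × 353 = 353
  C-H: 5 × 407 = 2035
  H-Br: 1 × 372 = 372
  Σ(formed) = 3032 kJ
ΔH = Σ(broken) − Σ(formed) = 2981 − 3032 = −51 kJ

ΔH ≈ −51 kJ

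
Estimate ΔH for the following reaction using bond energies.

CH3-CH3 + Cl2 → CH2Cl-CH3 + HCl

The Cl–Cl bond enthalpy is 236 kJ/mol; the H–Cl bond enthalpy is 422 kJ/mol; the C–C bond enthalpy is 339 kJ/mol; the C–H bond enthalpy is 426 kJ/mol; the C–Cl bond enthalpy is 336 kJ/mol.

ΔH ≈ −96 kJ

Bonds broken (reactants):
  C–C: 1 × 339 = 339
  C–H: 6 × 426 = 2556
  Cl–Cl: 1 × 236 = 236
  Σ(broken) = 3131 kJ
Bonds formed (products):
  C–C: 1 × 339 = 339
  C–Cl: 1 × 336 = 336
  C–H: 5 × 426 = 2130
  H–Cl: 1 × 422 = 422
  Σ(formed) = 3227 kJ
ΔH = Σ(broken) − Σ(formed) = 3131 − 3227 = −96 kJ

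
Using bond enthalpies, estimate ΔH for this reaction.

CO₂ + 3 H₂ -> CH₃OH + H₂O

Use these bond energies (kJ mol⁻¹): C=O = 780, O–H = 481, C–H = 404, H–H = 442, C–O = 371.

ΔH ≈ −140 kJ

Bonds broken (reactants):
  C=O: 2 × 780 = 1560
  H–H: 3 × 442 = 1326
  Σ(broken) = 2886 kJ
Bonds formed (products):
  C–H: 3 × 404 = 1212
  C–O: 1 × 371 = 371
  O–H: 3 × 481 = 1443
  Σ(formed) = 3026 kJ
ΔH = Σ(broken) − Σ(formed) = 2886 − 3026 = −140 kJ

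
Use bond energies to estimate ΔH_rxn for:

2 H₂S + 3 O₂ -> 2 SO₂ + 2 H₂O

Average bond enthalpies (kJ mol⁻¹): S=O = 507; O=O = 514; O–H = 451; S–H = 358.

Bonds broken (reactants):
  O=O: 3 × 514 = 1542
  S–H: 4 × 358 = 1432
  Σ(broken) = 2974 kJ
Bonds formed (products):
  O–H: 4 × 451 = 1804
  S=O: 4 × 507 = 2028
  Σ(formed) = 3832 kJ
ΔH = Σ(broken) − Σ(formed) = 2974 − 3832 = −858 kJ

ΔH ≈ −858 kJ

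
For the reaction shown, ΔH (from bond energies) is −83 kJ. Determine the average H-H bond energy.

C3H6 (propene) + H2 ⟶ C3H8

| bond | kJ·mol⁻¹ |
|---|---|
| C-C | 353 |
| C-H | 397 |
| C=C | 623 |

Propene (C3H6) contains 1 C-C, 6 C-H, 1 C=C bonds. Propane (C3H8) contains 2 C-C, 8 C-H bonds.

D(H-H) ≈ 441 kJ/mol

Let D be the H-H bond energy.
Σ(broken) = 1×353 + 6×397 + 1×623 + 1×D = 3358 + D
Σ(formed) = 2×353 + 8×397 = 3882
ΔH = Σ(broken) − Σ(formed) = (3358 + D) − (3882) = −524 + D
Setting this equal to −83 kJ gives D = 441 kJ/mol.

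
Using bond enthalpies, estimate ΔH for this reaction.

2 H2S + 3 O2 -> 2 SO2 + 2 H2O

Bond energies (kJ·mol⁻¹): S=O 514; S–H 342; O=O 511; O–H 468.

Bonds broken (reactants):
  O=O: 3 × 511 = 1533
  S–H: 4 × 342 = 1368
  Σ(broken) = 2901 kJ
Bonds formed (products):
  O–H: 4 × 468 = 1872
  S=O: 4 × 514 = 2056
  Σ(formed) = 3928 kJ
ΔH = Σ(broken) − Σ(formed) = 2901 − 3928 = −1027 kJ

ΔH ≈ −1027 kJ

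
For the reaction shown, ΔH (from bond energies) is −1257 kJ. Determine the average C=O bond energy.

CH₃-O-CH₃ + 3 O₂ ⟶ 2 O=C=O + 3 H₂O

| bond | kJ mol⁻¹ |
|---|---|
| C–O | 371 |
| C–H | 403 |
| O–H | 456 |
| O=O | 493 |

D(C=O) ≈ 790 kJ/mol

Let D be the C=O bond energy.
Σ(broken) = 6×403 + 2×371 + 3×493 = 4639
Σ(formed) = 4×D + 6×456 = 2736 + 4D
ΔH = Σ(broken) − Σ(formed) = (4639) − (2736 + 4D) = +1903 − 4D
Setting this equal to −1257 kJ gives 4D = 3160, so D = 790 kJ/mol.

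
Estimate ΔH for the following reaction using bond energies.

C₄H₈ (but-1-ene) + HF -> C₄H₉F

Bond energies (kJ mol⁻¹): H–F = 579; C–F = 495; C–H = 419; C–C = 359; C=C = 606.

Bonds broken (reactants):
  C–C: 2 × 359 = 718
  C–H: 8 × 419 = 3352
  C=C: 1 × 606 = 606
  H–F: 1 × 579 = 579
  Σ(broken) = 5255 kJ
Bonds formed (products):
  C–C: 3 × 359 = 1077
  C–F: 1 × 495 = 495
  C–H: 9 × 419 = 3771
  Σ(formed) = 5343 kJ
ΔH = Σ(broken) − Σ(formed) = 5255 − 5343 = −88 kJ

ΔH ≈ −88 kJ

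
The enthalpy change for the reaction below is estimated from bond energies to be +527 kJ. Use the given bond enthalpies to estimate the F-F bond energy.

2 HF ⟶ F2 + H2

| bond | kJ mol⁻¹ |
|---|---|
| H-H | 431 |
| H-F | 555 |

D(F-F) ≈ 152 kJ/mol

Let D be the F-F bond energy.
Σ(broken) = 2×555 = 1110
Σ(formed) = 1×D + 1×431 = 431 + D
ΔH = Σ(broken) − Σ(formed) = (1110) − (431 + D) = +679 − D
Setting this equal to +527 kJ gives D = 152 kJ/mol.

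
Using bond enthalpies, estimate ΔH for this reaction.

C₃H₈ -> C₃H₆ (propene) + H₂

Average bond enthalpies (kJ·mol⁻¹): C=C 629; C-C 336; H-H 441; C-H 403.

Bonds broken (reactants):
  C-C: 2 × 336 = 672
  C-H: 8 × 403 = 3224
  Σ(broken) = 3896 kJ
Bonds formed (products):
  C-C: 1 × 336 = 336
  C-H: 6 × 403 = 2418
  C=C: 1 × 629 = 629
  H-H: 1 × 441 = 441
  Σ(formed) = 3824 kJ
ΔH = Σ(broken) − Σ(formed) = 3896 − 3824 = +72 kJ

ΔH ≈ +72 kJ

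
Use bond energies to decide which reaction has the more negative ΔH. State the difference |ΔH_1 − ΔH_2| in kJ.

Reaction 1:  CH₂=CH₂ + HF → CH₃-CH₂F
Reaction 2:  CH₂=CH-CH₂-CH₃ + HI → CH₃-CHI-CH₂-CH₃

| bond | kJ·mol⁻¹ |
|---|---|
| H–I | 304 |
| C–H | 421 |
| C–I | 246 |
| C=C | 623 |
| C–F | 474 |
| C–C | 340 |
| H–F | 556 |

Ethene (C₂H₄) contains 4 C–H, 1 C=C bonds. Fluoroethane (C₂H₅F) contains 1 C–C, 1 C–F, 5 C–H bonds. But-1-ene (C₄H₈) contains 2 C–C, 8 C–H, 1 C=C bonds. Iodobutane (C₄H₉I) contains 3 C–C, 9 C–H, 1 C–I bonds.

Reaction 1:
  Bonds broken (reactants):
    C–H: 4 × 421 = 1684
    C=C: 1 × 623 = 623
    H–F: 1 × 556 = 556
    Σ(broken) = 2863 kJ
  Bonds formed (products):
    C–C: 1 × 340 = 340
    C–F: 1 × 474 = 474
    C–H: 5 × 421 = 2105
    Σ(formed) = 2919 kJ
  ΔH_1 = 2863 − 2919 = −56 kJ
Reaction 2:
  Bonds broken (reactants):
    C–C: 2 × 340 = 680
    C–H: 8 × 421 = 3368
    C=C: 1 × 623 = 623
    H–I: 1 × 304 = 304
    Σ(broken) = 4975 kJ
  Bonds formed (products):
    C–C: 3 × 340 = 1020
    C–H: 9 × 421 = 3789
    C–I: 1 × 246 = 246
    Σ(formed) = 5055 kJ
  ΔH_2 = 4975 − 5055 = −80 kJ
ΔH_1 − ΔH_2 = +24 kJ, so reaction 2 has the more negative ΔH; |ΔH_1 − ΔH_2| = 24 kJ.

Reaction 2, by 24 kJ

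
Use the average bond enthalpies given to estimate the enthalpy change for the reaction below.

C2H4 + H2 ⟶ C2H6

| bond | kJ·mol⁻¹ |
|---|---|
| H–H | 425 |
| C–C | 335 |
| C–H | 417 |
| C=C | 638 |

Bonds broken (reactants):
  C–H: 4 × 417 = 1668
  C=C: 1 × 638 = 638
  H–H: 1 × 425 = 425
  Σ(broken) = 2731 kJ
Bonds formed (products):
  C–C: 1 × 335 = 335
  C–H: 6 × 417 = 2502
  Σ(formed) = 2837 kJ
ΔH = Σ(broken) − Σ(formed) = 2731 − 2837 = −106 kJ

ΔH ≈ −106 kJ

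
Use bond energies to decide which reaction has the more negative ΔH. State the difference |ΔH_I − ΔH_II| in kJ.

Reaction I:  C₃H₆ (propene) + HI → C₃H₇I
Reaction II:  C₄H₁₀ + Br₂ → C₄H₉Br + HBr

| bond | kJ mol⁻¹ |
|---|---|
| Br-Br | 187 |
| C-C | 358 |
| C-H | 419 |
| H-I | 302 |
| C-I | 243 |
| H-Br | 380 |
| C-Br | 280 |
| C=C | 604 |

Reaction I:
  Bonds broken (reactants):
    C-C: 1 × 358 = 358
    C-H: 6 × 419 = 2514
    C=C: 1 × 604 = 604
    H-I: 1 × 302 = 302
    Σ(broken) = 3778 kJ
  Bonds formed (products):
    C-C: 2 × 358 = 716
    C-H: 7 × 419 = 2933
    C-I: 1 × 243 = 243
    Σ(formed) = 3892 kJ
  ΔH_I = 3778 − 3892 = −114 kJ
Reaction II:
  Bonds broken (reactants):
    Br-Br: 1 × 187 = 187
    C-C: 3 × 358 = 1074
    C-H: 10 × 419 = 4190
    Σ(broken) = 5451 kJ
  Bonds formed (products):
    C-Br: 1 × 280 = 280
    C-C: 3 × 358 = 1074
    C-H: 9 × 419 = 3771
    H-Br: 1 × 380 = 380
    Σ(formed) = 5505 kJ
  ΔH_II = 5451 − 5505 = −54 kJ
ΔH_I − ΔH_II = −60 kJ, so reaction I has the more negative ΔH; |ΔH_I − ΔH_II| = 60 kJ.

Reaction I, by 60 kJ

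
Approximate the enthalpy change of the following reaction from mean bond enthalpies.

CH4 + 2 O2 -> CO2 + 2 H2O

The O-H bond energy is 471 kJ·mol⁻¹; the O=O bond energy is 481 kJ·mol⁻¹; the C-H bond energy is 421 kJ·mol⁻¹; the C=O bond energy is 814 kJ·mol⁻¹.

ΔH ≈ −866 kJ

Bonds broken (reactants):
  C-H: 4 × 421 = 1684
  O=O: 2 × 481 = 962
  Σ(broken) = 2646 kJ
Bonds formed (products):
  C=O: 2 × 814 = 1628
  O-H: 4 × 471 = 1884
  Σ(formed) = 3512 kJ
ΔH = Σ(broken) − Σ(formed) = 2646 − 3512 = −866 kJ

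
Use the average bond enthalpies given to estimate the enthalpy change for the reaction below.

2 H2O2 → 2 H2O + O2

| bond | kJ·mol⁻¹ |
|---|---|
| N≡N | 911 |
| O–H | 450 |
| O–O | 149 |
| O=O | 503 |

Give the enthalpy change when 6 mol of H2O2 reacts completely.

ΔH = −615 kJ

Bonds broken (reactants):
  O–H: 4 × 450 = 1800
  O–O: 2 × 149 = 298
  Σ(broken) = 2098 kJ
Bonds formed (products):
  O–H: 4 × 450 = 1800
  O=O: 1 × 503 = 503
  Σ(formed) = 2303 kJ
ΔH = Σ(broken) − Σ(formed) = 2098 − 2303 = −205 kJ
For 3× the reaction as written: 3 × (−205) = −615 kJ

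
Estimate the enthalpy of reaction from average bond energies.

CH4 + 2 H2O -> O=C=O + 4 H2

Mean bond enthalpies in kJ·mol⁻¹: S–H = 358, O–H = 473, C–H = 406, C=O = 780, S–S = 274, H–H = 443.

ΔH ≈ +184 kJ

Bonds broken (reactants):
  C–H: 4 × 406 = 1624
  O–H: 4 × 473 = 1892
  Σ(broken) = 3516 kJ
Bonds formed (products):
  C=O: 2 × 780 = 1560
  H–H: 4 × 443 = 1772
  Σ(formed) = 3332 kJ
ΔH = Σ(broken) − Σ(formed) = 3516 − 3332 = +184 kJ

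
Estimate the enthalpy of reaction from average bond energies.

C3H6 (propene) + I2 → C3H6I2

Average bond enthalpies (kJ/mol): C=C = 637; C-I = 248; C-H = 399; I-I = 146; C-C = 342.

Bonds broken (reactants):
  C-C: 1 × 342 = 342
  C-H: 6 × 399 = 2394
  C=C: 1 × 637 = 637
  I-I: 1 × 146 = 146
  Σ(broken) = 3519 kJ
Bonds formed (products):
  C-C: 2 × 342 = 684
  C-H: 6 × 399 = 2394
  C-I: 2 × 248 = 496
  Σ(formed) = 3574 kJ
ΔH = Σ(broken) − Σ(formed) = 3519 − 3574 = −55 kJ

ΔH ≈ −55 kJ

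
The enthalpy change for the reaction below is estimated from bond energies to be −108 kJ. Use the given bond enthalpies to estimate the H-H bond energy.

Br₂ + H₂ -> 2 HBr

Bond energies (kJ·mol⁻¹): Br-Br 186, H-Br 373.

Let D be the H-H bond energy.
Σ(broken) = 1×186 + 1×D = 186 + D
Σ(formed) = 2×373 = 746
ΔH = Σ(broken) − Σ(formed) = (186 + D) − (746) = −560 + D
Setting this equal to −108 kJ gives D = 452 kJ/mol.

D(H-H) ≈ 452 kJ/mol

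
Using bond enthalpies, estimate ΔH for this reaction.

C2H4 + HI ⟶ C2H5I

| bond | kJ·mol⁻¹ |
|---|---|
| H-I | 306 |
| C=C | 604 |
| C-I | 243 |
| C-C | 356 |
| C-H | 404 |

Bonds broken (reactants):
  C-H: 4 × 404 = 1616
  C=C: 1 × 604 = 604
  H-I: 1 × 306 = 306
  Σ(broken) = 2526 kJ
Bonds formed (products):
  C-C: 1 × 356 = 356
  C-H: 5 × 404 = 2020
  C-I: 1 × 243 = 243
  Σ(formed) = 2619 kJ
ΔH = Σ(broken) − Σ(formed) = 2526 − 2619 = −93 kJ

ΔH ≈ −93 kJ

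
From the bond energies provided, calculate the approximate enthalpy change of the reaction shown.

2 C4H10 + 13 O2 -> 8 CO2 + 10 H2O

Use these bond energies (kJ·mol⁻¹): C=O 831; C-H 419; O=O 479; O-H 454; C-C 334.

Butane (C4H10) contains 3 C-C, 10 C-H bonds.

ΔH ≈ −5765 kJ

Bonds broken (reactants):
  C-C: 6 × 334 = 2004
  C-H: 20 × 419 = 8380
  O=O: 13 × 479 = 6227
  Σ(broken) = 16611 kJ
Bonds formed (products):
  C=O: 16 × 831 = 13296
  O-H: 20 × 454 = 9080
  Σ(formed) = 22376 kJ
ΔH = Σ(broken) − Σ(formed) = 16611 − 22376 = −5765 kJ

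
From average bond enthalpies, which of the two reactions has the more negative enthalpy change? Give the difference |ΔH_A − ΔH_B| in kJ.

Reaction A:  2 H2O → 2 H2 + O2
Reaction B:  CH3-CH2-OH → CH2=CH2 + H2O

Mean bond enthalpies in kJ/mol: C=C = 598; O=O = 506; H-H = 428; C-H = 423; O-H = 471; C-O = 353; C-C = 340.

Reaction A:
  Bonds broken (reactants):
    O-H: 4 × 471 = 1884
    Σ(broken) = 1884 kJ
  Bonds formed (products):
    H-H: 2 × 428 = 856
    O=O: 1 × 506 = 506
    Σ(formed) = 1362 kJ
  ΔH_A = 1884 − 1362 = +522 kJ
Reaction B:
  Bonds broken (reactants):
    C-C: 1 × 340 = 340
    C-H: 5 × 423 = 2115
    C-O: 1 × 353 = 353
    O-H: 1 × 471 = 471
    Σ(broken) = 3279 kJ
  Bonds formed (products):
    C-H: 4 × 423 = 1692
    C=C: 1 × 598 = 598
    O-H: 2 × 471 = 942
    Σ(formed) = 3232 kJ
  ΔH_B = 3279 − 3232 = +47 kJ
ΔH_A − ΔH_B = +475 kJ, so reaction B has the more negative ΔH; |ΔH_A − ΔH_B| = 475 kJ.

Reaction B, by 475 kJ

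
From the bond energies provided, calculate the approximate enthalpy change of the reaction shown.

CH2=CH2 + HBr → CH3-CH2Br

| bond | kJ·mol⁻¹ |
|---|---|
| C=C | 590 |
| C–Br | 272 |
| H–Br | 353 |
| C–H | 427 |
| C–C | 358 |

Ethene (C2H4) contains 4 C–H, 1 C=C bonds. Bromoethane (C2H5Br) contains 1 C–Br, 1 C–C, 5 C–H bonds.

Bonds broken (reactants):
  C–H: 4 × 427 = 1708
  C=C: 1 × 590 = 590
  H–Br: 1 × 353 = 353
  Σ(broken) = 2651 kJ
Bonds formed (products):
  C–Br: 1 × 272 = 272
  C–C: 1 × 358 = 358
  C–H: 5 × 427 = 2135
  Σ(formed) = 2765 kJ
ΔH = Σ(broken) − Σ(formed) = 2651 − 2765 = −114 kJ

ΔH ≈ −114 kJ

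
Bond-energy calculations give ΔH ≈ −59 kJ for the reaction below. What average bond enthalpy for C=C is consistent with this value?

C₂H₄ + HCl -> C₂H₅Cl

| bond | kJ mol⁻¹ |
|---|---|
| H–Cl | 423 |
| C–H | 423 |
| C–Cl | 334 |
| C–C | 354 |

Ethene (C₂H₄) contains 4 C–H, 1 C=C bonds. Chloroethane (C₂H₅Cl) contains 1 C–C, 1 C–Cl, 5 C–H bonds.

Let D be the C=C bond energy.
Σ(broken) = 4×423 + 1×D + 1×423 = 2115 + D
Σ(formed) = 1×354 + 1×334 + 5×423 = 2803
ΔH = Σ(broken) − Σ(formed) = (2115 + D) − (2803) = −688 + D
Setting this equal to −59 kJ gives D = 629 kJ/mol.

D(C=C) ≈ 629 kJ/mol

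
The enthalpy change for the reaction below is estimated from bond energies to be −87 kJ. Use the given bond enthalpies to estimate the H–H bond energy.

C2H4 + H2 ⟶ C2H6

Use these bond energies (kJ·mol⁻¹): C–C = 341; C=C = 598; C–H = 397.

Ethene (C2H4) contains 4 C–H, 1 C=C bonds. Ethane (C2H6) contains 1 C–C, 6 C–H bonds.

D(H–H) ≈ 450 kJ/mol

Let D be the H–H bond energy.
Σ(broken) = 4×397 + 1×598 + 1×D = 2186 + D
Σ(formed) = 1×341 + 6×397 = 2723
ΔH = Σ(broken) − Σ(formed) = (2186 + D) − (2723) = −537 + D
Setting this equal to −87 kJ gives D = 450 kJ/mol.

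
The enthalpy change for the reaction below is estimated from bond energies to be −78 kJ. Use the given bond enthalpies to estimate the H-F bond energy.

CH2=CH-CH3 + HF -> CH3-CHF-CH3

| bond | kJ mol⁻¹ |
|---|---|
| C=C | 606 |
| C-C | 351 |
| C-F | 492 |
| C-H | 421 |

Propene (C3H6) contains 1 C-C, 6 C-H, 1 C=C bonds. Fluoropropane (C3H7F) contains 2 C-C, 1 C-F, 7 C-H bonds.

Let D be the H-F bond energy.
Σ(broken) = 1×351 + 6×421 + 1×606 + 1×D = 3483 + D
Σ(formed) = 2×351 + 1×492 + 7×421 = 4141
ΔH = Σ(broken) − Σ(formed) = (3483 + D) − (4141) = −658 + D
Setting this equal to −78 kJ gives D = 580 kJ/mol.

D(H-F) ≈ 580 kJ/mol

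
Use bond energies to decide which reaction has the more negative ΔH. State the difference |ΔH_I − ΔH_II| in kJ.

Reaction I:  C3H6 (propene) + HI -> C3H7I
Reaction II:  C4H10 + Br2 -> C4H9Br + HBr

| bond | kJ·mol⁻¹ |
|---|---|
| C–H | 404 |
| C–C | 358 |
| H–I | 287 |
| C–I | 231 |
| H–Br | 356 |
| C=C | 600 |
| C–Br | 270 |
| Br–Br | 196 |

Reaction I, by 80 kJ

Reaction I:
  Bonds broken (reactants):
    C–C: 1 × 358 = 358
    C–H: 6 × 404 = 2424
    C=C: 1 × 600 = 600
    H–I: 1 × 287 = 287
    Σ(broken) = 3669 kJ
  Bonds formed (products):
    C–C: 2 × 358 = 716
    C–H: 7 × 404 = 2828
    C–I: 1 × 231 = 231
    Σ(formed) = 3775 kJ
  ΔH_I = 3669 − 3775 = −106 kJ
Reaction II:
  Bonds broken (reactants):
    Br–Br: 1 × 196 = 196
    C–C: 3 × 358 = 1074
    C–H: 10 × 404 = 4040
    Σ(broken) = 5310 kJ
  Bonds formed (products):
    C–Br: 1 × 270 = 270
    C–C: 3 × 358 = 1074
    C–H: 9 × 404 = 3636
    H–Br: 1 × 356 = 356
    Σ(formed) = 5336 kJ
  ΔH_II = 5310 − 5336 = −26 kJ
ΔH_I − ΔH_II = −80 kJ, so reaction I has the more negative ΔH; |ΔH_I − ΔH_II| = 80 kJ.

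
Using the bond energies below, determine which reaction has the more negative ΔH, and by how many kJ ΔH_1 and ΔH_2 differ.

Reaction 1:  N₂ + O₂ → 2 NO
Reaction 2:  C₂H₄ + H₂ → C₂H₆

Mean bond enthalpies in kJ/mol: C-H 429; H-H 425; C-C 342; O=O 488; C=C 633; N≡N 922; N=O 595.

Reaction 1:
  Bonds broken (reactants):
    N≡N: 1 × 922 = 922
    O=O: 1 × 488 = 488
    Σ(broken) = 1410 kJ
  Bonds formed (products):
    N=O: 2 × 595 = 1190
    Σ(formed) = 1190 kJ
  ΔH_1 = 1410 − 1190 = +220 kJ
Reaction 2:
  Bonds broken (reactants):
    C-H: 4 × 429 = 1716
    C=C: 1 × 633 = 633
    H-H: 1 × 425 = 425
    Σ(broken) = 2774 kJ
  Bonds formed (products):
    C-C: 1 × 342 = 342
    C-H: 6 × 429 = 2574
    Σ(formed) = 2916 kJ
  ΔH_2 = 2774 − 2916 = −142 kJ
ΔH_1 − ΔH_2 = +362 kJ, so reaction 2 has the more negative ΔH; |ΔH_1 − ΔH_2| = 362 kJ.

Reaction 2, by 362 kJ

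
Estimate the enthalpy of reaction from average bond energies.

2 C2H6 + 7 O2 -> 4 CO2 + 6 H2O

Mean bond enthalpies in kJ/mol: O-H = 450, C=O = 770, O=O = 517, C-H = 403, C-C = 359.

ΔH ≈ −2387 kJ

Bonds broken (reactants):
  C-C: 2 × 359 = 718
  C-H: 12 × 403 = 4836
  O=O: 7 × 517 = 3619
  Σ(broken) = 9173 kJ
Bonds formed (products):
  C=O: 8 × 770 = 6160
  O-H: 12 × 450 = 5400
  Σ(formed) = 11560 kJ
ΔH = Σ(broken) − Σ(formed) = 9173 − 11560 = −2387 kJ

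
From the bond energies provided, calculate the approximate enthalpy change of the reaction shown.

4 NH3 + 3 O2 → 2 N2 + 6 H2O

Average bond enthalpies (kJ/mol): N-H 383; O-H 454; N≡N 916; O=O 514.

ΔH ≈ −1142 kJ

Bonds broken (reactants):
  N-H: 12 × 383 = 4596
  O=O: 3 × 514 = 1542
  Σ(broken) = 6138 kJ
Bonds formed (products):
  N≡N: 2 × 916 = 1832
  O-H: 12 × 454 = 5448
  Σ(formed) = 7280 kJ
ΔH = Σ(broken) − Σ(formed) = 6138 − 7280 = −1142 kJ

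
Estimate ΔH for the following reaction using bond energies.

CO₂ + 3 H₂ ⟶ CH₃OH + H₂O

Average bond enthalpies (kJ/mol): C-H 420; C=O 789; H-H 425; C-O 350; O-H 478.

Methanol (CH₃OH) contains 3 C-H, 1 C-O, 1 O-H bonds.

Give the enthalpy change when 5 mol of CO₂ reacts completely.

Bonds broken (reactants):
  C=O: 2 × 789 = 1578
  H-H: 3 × 425 = 1275
  Σ(broken) = 2853 kJ
Bonds formed (products):
  C-H: 3 × 420 = 1260
  C-O: 1 × 350 = 350
  O-H: 3 × 478 = 1434
  Σ(formed) = 3044 kJ
ΔH = Σ(broken) − Σ(formed) = 2853 − 3044 = −191 kJ
For 5× the reaction as written: 5 × (−191) = −955 kJ

ΔH = −955 kJ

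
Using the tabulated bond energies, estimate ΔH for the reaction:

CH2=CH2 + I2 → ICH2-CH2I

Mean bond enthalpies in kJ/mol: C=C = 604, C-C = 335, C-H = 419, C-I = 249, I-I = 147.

Bonds broken (reactants):
  C-H: 4 × 419 = 1676
  C=C: 1 × 604 = 604
  I-I: 1 × 147 = 147
  Σ(broken) = 2427 kJ
Bonds formed (products):
  C-C: 1 × 335 = 335
  C-H: 4 × 419 = 1676
  C-I: 2 × 249 = 498
  Σ(formed) = 2509 kJ
ΔH = Σ(broken) − Σ(formed) = 2427 − 2509 = −82 kJ

ΔH ≈ −82 kJ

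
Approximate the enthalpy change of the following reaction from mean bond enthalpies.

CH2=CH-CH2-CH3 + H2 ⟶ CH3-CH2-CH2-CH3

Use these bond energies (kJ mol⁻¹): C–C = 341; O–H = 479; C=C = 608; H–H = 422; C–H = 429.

ΔH ≈ −169 kJ

Bonds broken (reactants):
  C–C: 2 × 341 = 682
  C–H: 8 × 429 = 3432
  C=C: 1 × 608 = 608
  H–H: 1 × 422 = 422
  Σ(broken) = 5144 kJ
Bonds formed (products):
  C–C: 3 × 341 = 1023
  C–H: 10 × 429 = 4290
  Σ(formed) = 5313 kJ
ΔH = Σ(broken) − Σ(formed) = 5144 − 5313 = −169 kJ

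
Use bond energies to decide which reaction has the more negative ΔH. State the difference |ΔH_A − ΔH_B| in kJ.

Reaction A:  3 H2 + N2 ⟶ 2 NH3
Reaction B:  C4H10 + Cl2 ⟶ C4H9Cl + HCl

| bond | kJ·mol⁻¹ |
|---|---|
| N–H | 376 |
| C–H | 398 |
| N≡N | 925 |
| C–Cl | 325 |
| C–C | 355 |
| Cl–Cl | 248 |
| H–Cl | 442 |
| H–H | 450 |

Reaction A:
  Bonds broken (reactants):
    H–H: 3 × 450 = 1350
    N≡N: 1 × 925 = 925
    Σ(broken) = 2275 kJ
  Bonds formed (products):
    N–H: 6 × 376 = 2256
    Σ(formed) = 2256 kJ
  ΔH_A = 2275 − 2256 = +19 kJ
Reaction B:
  Bonds broken (reactants):
    C–C: 3 × 355 = 1065
    C–H: 10 × 398 = 3980
    Cl–Cl: 1 × 248 = 248
    Σ(broken) = 5293 kJ
  Bonds formed (products):
    C–C: 3 × 355 = 1065
    C–Cl: 1 × 325 = 325
    C–H: 9 × 398 = 3582
    H–Cl: 1 × 442 = 442
    Σ(formed) = 5414 kJ
  ΔH_B = 5293 − 5414 = −121 kJ
ΔH_A − ΔH_B = +140 kJ, so reaction B has the more negative ΔH; |ΔH_A − ΔH_B| = 140 kJ.

Reaction B, by 140 kJ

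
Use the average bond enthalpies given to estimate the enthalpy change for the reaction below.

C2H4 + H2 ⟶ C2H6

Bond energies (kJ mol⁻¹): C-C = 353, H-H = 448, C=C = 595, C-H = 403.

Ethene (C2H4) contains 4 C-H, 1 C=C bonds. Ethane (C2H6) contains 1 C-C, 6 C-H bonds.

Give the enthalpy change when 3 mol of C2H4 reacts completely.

ΔH = −348 kJ

Bonds broken (reactants):
  C-H: 4 × 403 = 1612
  C=C: 1 × 595 = 595
  H-H: 1 × 448 = 448
  Σ(broken) = 2655 kJ
Bonds formed (products):
  C-C: 1 × 353 = 353
  C-H: 6 × 403 = 2418
  Σ(formed) = 2771 kJ
ΔH = Σ(broken) − Σ(formed) = 2655 − 2771 = −116 kJ
For 3× the reaction as written: 3 × (−116) = −348 kJ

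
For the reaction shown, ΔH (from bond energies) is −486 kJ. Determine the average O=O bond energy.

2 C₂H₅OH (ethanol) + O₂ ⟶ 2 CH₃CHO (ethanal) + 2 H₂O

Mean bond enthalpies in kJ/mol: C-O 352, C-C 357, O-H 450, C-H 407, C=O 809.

Let D be the O=O bond energy.
Σ(broken) = 2×357 + 10×407 + 2×352 + 2×450 + 1×D = 6388 + D
Σ(formed) = 2×357 + 8×407 + 2×809 + 4×450 = 7388
ΔH = Σ(broken) − Σ(formed) = (6388 + D) − (7388) = −1000 + D
Setting this equal to −486 kJ gives D = 514 kJ/mol.

D(O=O) ≈ 514 kJ/mol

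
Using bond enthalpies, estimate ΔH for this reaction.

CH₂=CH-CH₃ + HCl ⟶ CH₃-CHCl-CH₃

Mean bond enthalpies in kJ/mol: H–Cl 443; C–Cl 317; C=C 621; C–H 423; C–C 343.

ΔH ≈ −19 kJ

Bonds broken (reactants):
  C–C: 1 × 343 = 343
  C–H: 6 × 423 = 2538
  C=C: 1 × 621 = 621
  H–Cl: 1 × 443 = 443
  Σ(broken) = 3945 kJ
Bonds formed (products):
  C–C: 2 × 343 = 686
  C–Cl: 1 × 317 = 317
  C–H: 7 × 423 = 2961
  Σ(formed) = 3964 kJ
ΔH = Σ(broken) − Σ(formed) = 3945 − 3964 = −19 kJ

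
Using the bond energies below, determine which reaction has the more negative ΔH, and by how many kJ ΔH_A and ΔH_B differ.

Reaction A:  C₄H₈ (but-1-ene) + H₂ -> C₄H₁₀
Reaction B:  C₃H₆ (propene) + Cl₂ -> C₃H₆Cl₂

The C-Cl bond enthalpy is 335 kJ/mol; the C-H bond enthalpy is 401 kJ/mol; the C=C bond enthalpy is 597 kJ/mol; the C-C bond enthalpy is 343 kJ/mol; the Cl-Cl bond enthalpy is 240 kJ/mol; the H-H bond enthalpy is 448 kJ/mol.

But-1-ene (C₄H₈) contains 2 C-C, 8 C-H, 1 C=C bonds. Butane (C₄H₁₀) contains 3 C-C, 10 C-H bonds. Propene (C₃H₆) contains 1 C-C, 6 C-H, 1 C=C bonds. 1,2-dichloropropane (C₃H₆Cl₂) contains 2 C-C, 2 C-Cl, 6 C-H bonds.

Reaction B, by 76 kJ

Reaction A:
  Bonds broken (reactants):
    C-C: 2 × 343 = 686
    C-H: 8 × 401 = 3208
    C=C: 1 × 597 = 597
    H-H: 1 × 448 = 448
    Σ(broken) = 4939 kJ
  Bonds formed (products):
    C-C: 3 × 343 = 1029
    C-H: 10 × 401 = 4010
    Σ(formed) = 5039 kJ
  ΔH_A = 4939 − 5039 = −100 kJ
Reaction B:
  Bonds broken (reactants):
    C-C: 1 × 343 = 343
    C-H: 6 × 401 = 2406
    C=C: 1 × 597 = 597
    Cl-Cl: 1 × 240 = 240
    Σ(broken) = 3586 kJ
  Bonds formed (products):
    C-C: 2 × 343 = 686
    C-Cl: 2 × 335 = 670
    C-H: 6 × 401 = 2406
    Σ(formed) = 3762 kJ
  ΔH_B = 3586 − 3762 = −176 kJ
ΔH_A − ΔH_B = +76 kJ, so reaction B has the more negative ΔH; |ΔH_A − ΔH_B| = 76 kJ.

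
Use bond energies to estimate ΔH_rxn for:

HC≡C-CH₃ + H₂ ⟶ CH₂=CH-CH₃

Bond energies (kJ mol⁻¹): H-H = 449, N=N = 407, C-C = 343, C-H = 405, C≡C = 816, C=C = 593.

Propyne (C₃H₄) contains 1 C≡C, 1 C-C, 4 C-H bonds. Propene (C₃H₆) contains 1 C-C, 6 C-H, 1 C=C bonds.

ΔH ≈ −138 kJ

Bonds broken (reactants):
  C≡C: 1 × 816 = 816
  C-C: 1 × 343 = 343
  C-H: 4 × 405 = 1620
  H-H: 1 × 449 = 449
  Σ(broken) = 3228 kJ
Bonds formed (products):
  C-C: 1 × 343 = 343
  C-H: 6 × 405 = 2430
  C=C: 1 × 593 = 593
  Σ(formed) = 3366 kJ
ΔH = Σ(broken) − Σ(formed) = 3228 − 3366 = −138 kJ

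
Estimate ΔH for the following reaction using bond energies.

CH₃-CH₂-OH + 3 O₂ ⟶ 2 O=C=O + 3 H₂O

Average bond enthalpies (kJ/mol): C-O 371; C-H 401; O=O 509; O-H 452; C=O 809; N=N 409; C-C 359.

Bonds broken (reactants):
  C-C: 1 × 359 = 359
  C-H: 5 × 401 = 2005
  C-O: 1 × 371 = 371
  O-H: 1 × 452 = 452
  O=O: 3 × 509 = 1527
  Σ(broken) = 4714 kJ
Bonds formed (products):
  C=O: 4 × 809 = 3236
  O-H: 6 × 452 = 2712
  Σ(formed) = 5948 kJ
ΔH = Σ(broken) − Σ(formed) = 4714 − 5948 = −1234 kJ

ΔH ≈ −1234 kJ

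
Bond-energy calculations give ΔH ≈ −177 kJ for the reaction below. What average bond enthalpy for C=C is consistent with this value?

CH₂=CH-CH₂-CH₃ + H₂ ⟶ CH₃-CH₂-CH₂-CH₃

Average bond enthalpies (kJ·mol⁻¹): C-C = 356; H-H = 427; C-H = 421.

D(C=C) ≈ 594 kJ/mol

Let D be the C=C bond energy.
Σ(broken) = 2×356 + 8×421 + 1×D + 1×427 = 4507 + D
Σ(formed) = 3×356 + 10×421 = 5278
ΔH = Σ(broken) − Σ(formed) = (4507 + D) − (5278) = −771 + D
Setting this equal to −177 kJ gives D = 594 kJ/mol.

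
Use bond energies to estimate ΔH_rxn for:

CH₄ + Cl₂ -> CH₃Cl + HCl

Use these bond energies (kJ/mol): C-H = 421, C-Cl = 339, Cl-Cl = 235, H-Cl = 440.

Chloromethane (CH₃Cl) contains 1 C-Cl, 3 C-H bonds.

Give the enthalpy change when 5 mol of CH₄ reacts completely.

Bonds broken (reactants):
  C-H: 4 × 421 = 1684
  Cl-Cl: 1 × 235 = 235
  Σ(broken) = 1919 kJ
Bonds formed (products):
  C-Cl: 1 × 339 = 339
  C-H: 3 × 421 = 1263
  H-Cl: 1 × 440 = 440
  Σ(formed) = 2042 kJ
ΔH = Σ(broken) − Σ(formed) = 1919 − 2042 = −123 kJ
For 5× the reaction as written: 5 × (−123) = −615 kJ

ΔH = −615 kJ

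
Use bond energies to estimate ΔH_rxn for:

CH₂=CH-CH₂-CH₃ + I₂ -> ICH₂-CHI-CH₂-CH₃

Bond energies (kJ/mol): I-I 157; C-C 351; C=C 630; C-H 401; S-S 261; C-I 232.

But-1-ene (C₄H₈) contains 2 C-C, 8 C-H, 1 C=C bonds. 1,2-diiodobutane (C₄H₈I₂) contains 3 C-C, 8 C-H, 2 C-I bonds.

ΔH ≈ −28 kJ

Bonds broken (reactants):
  C-C: 2 × 351 = 702
  C-H: 8 × 401 = 3208
  C=C: 1 × 630 = 630
  I-I: 1 × 157 = 157
  Σ(broken) = 4697 kJ
Bonds formed (products):
  C-C: 3 × 351 = 1053
  C-H: 8 × 401 = 3208
  C-I: 2 × 232 = 464
  Σ(formed) = 4725 kJ
ΔH = Σ(broken) − Σ(formed) = 4697 − 4725 = −28 kJ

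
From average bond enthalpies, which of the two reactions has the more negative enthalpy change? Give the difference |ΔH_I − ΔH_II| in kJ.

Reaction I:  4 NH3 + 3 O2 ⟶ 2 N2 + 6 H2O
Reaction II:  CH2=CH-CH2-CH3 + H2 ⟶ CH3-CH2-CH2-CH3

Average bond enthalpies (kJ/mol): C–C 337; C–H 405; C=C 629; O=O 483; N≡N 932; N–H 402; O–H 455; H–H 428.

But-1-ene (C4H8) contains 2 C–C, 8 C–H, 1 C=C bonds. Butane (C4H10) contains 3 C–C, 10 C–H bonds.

Reaction I, by 961 kJ

Reaction I:
  Bonds broken (reactants):
    N–H: 12 × 402 = 4824
    O=O: 3 × 483 = 1449
    Σ(broken) = 6273 kJ
  Bonds formed (products):
    N≡N: 2 × 932 = 1864
    O–H: 12 × 455 = 5460
    Σ(formed) = 7324 kJ
  ΔH_I = 6273 − 7324 = −1051 kJ
Reaction II:
  Bonds broken (reactants):
    C–C: 2 × 337 = 674
    C–H: 8 × 405 = 3240
    C=C: 1 × 629 = 629
    H–H: 1 × 428 = 428
    Σ(broken) = 4971 kJ
  Bonds formed (products):
    C–C: 3 × 337 = 1011
    C–H: 10 × 405 = 4050
    Σ(formed) = 5061 kJ
  ΔH_II = 4971 − 5061 = −90 kJ
ΔH_I − ΔH_II = −961 kJ, so reaction I has the more negative ΔH; |ΔH_I − ΔH_II| = 961 kJ.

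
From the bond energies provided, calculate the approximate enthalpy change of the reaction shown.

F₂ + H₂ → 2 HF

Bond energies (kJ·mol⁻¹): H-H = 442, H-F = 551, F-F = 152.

Bonds broken (reactants):
  F-F: 1 × 152 = 152
  H-H: 1 × 442 = 442
  Σ(broken) = 594 kJ
Bonds formed (products):
  H-F: 2 × 551 = 1102
  Σ(formed) = 1102 kJ
ΔH = Σ(broken) − Σ(formed) = 594 − 1102 = −508 kJ

ΔH ≈ −508 kJ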